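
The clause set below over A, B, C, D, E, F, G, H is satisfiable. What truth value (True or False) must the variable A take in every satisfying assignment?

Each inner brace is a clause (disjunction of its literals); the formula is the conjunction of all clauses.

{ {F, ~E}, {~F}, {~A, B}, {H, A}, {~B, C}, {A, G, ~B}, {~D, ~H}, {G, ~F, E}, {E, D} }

True

Suppose A = 0.
From the singleton clause (~F), F = 0.
From the singleton clause (~E), E = 0.
From the singleton clause (H), H = 1.
From the singleton clause (~D), D = 0.
That conflicts with the unit clause (D).
So every satisfying assignment has A = True.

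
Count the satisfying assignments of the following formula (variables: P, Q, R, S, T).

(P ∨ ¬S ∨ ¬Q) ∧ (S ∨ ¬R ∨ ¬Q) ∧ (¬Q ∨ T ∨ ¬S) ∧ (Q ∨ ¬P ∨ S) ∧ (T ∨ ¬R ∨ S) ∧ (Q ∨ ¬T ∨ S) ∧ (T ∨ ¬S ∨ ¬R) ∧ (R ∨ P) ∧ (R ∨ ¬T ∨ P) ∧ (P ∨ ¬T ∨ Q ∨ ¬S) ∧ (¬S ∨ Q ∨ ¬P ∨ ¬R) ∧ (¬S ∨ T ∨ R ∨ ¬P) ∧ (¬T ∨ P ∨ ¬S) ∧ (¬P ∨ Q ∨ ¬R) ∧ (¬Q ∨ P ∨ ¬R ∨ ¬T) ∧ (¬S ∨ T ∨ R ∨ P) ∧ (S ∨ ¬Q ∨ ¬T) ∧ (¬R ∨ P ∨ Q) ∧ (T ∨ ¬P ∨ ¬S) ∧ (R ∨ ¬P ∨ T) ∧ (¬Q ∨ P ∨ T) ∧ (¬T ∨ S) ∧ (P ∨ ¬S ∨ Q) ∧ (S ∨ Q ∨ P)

3

There are 2^5 = 32 truth assignments over (P, Q, R, S, T).
Split on T. With T = True, the clauses containing T are satisfied and ¬T drops from the rest; 3 of the 2^4 = 16 assignments to the other variables satisfy what remains.
With T = False, by the same count on the reduced clause set, 0 assignments work.
Total: 3 + 0 = 3.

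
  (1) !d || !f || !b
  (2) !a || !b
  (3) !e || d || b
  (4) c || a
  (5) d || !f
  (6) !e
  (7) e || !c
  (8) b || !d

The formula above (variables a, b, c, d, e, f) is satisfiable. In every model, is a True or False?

Suppose a = false.
From the singleton clause (c), c = true.
From the singleton clause (!e), e = false.
That conflicts with the unit clause (e).
So every satisfying assignment has a = True.

True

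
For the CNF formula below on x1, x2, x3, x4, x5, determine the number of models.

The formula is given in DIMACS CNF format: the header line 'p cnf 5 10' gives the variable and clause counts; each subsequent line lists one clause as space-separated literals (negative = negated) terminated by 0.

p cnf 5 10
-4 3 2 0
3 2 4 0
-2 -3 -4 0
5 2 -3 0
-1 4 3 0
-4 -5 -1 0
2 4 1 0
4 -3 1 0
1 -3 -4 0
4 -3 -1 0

5

There are 2^5 = 32 truth assignments over (x1, x2, x3, x4, x5).
Split on x2. With x2 = True, the clauses containing x2 are satisfied and ¬x2 drops from the rest; 5 of the 2^4 = 16 assignments to the other variables satisfy what remains.
With x2 = False, by the same count on the reduced clause set, 0 assignments work.
(One model: x1=F, x2=T, x3=F, x4=F, x5=F.)
Total: 5 + 0 = 5.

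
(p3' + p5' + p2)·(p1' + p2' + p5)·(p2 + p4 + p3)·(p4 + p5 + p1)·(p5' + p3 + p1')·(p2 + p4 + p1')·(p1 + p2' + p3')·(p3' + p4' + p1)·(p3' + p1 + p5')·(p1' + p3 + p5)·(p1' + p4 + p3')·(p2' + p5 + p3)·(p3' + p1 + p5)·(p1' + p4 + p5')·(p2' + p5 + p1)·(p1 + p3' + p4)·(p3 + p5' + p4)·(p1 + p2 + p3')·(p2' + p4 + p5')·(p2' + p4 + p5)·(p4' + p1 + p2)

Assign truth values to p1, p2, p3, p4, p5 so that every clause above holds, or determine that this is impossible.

p1: 1,  p2: 0,  p3: 1,  p4: 1,  p5: 0

Branch on p3: set p3 = 1.
Branch on p5: set p5 = 0.
From the singleton clause (p1), p1 = 1.
From the singleton clause (p2'), p2 = 0.
From the singleton clause (p4), p4 = 1.
Every clause now holds.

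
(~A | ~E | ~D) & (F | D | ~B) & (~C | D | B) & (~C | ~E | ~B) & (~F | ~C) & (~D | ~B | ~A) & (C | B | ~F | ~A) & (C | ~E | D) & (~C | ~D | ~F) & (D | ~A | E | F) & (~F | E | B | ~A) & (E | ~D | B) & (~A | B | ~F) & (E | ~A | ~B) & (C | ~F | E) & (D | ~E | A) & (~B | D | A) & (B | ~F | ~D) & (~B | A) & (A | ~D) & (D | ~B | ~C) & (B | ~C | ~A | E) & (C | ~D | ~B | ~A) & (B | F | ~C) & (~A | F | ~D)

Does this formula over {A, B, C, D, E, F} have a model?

Try F = 0.
Try D = 0.
The clause (~B) is unit, so B = 0.
The clause (~C) is unit, so C = 0.
The clause (~E) is unit, so E = 0.
The clause (~A) is unit, so A = 0.
This assignment satisfies each clause.
A satisfying assignment: A=0; B=0; C=0; D=0; E=0; F=0.

Yes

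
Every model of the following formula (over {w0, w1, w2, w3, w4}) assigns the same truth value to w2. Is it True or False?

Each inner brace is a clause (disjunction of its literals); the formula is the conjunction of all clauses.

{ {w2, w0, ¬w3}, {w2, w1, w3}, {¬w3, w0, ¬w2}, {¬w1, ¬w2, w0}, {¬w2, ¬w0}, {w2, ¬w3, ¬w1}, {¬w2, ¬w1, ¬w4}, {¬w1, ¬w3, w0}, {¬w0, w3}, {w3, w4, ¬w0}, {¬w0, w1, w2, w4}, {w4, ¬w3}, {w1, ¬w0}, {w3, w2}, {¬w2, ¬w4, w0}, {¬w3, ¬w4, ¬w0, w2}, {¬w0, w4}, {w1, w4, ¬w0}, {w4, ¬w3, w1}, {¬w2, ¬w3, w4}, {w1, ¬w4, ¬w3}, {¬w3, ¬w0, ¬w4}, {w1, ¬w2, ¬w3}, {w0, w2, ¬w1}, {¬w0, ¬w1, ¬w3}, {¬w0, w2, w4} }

Suppose w2 = False.
Unit clause (w3) forces w3 = True.
Unit clause (w0) forces w0 = True.
Unit clause (¬w1) forces w1 = False.
Now (w1) is unsatisfied and unit — conflict.
So every satisfying assignment has w2 = True.

True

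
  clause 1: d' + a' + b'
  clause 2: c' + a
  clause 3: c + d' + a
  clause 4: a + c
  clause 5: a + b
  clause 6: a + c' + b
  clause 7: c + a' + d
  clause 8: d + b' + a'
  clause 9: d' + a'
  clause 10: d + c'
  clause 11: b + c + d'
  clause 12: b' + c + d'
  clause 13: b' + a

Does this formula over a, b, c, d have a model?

No

Try c = 0.
The clause (a) is unit, so a = 1.
The clause (d) is unit, so d = 1.
That conflicts with the unit clause (d').
So c must be the other value — set c = 1.
The clause (a) is unit, so a = 1.
The clause (d') is unit, so d = 0.
That conflicts with the unit clause (d).
Both values of c lead to a conflict.
No assignment satisfies every clause.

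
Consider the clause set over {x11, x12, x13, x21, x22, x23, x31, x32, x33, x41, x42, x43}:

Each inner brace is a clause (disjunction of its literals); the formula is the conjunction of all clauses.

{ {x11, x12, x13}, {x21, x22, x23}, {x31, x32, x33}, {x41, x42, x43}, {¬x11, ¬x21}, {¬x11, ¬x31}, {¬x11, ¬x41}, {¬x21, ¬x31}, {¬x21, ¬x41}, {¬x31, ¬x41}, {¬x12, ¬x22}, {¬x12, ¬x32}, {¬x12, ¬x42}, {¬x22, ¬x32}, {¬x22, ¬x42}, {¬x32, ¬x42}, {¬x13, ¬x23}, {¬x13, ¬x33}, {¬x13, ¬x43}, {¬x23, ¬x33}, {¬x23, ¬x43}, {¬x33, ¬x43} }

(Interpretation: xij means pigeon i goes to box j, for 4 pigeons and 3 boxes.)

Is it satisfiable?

Case x11 = False:
Case x12 = True:
The clause (¬x22) is unit, so x22 = False.
The clause (¬x32) is unit, so x32 = False.
The clause (¬x42) is unit, so x42 = False.
Case x21 = True:
The clause (¬x31) is unit, so x31 = False.
The clause (x33) is unit, so x33 = True.
The clause (¬x41) is unit, so x41 = False.
The clause (x43) is unit, so x43 = True.
Now (¬x43) is unsatisfied and unit — conflict.
That branch fails; take x21 = False instead.
The clause (x23) is unit, so x23 = True.
The clause (¬x13) is unit, so x13 = False.
The clause (¬x33) is unit, so x33 = False.
The clause (x31) is unit, so x31 = True.
The clause (¬x41) is unit, so x41 = False.
The clause (x43) is unit, so x43 = True.
Now (¬x43) is unsatisfied and unit — conflict.
Either choice for x21 ends in contradiction.
That branch fails; take x12 = False instead.
The clause (x13) is unit, so x13 = True.
The clause (¬x23) is unit, so x23 = False.
The clause (¬x33) is unit, so x33 = False.
The clause (¬x43) is unit, so x43 = False.
Case x21 = True:
The clause (¬x31) is unit, so x31 = False.
The clause (x32) is unit, so x32 = True.
The clause (¬x41) is unit, so x41 = False.
The clause (x42) is unit, so x42 = True.
Now (¬x42) is unsatisfied and unit — conflict.
That branch fails; take x21 = False instead.
The clause (x22) is unit, so x22 = True.
The clause (¬x32) is unit, so x32 = False.
The clause (x31) is unit, so x31 = True.
The clause (¬x41) is unit, so x41 = False.
The clause (x42) is unit, so x42 = True.
Now (¬x42) is unsatisfied and unit — conflict.
Either choice for x21 ends in contradiction.
Either choice for x12 ends in contradiction.
That branch fails; take x11 = True instead.
The clause (¬x21) is unit, so x21 = False.
The clause (¬x31) is unit, so x31 = False.
The clause (¬x41) is unit, so x41 = False.
Case x22 = True:
The clause (¬x12) is unit, so x12 = False.
The clause (¬x32) is unit, so x32 = False.
The clause (x33) is unit, so x33 = True.
The clause (¬x42) is unit, so x42 = False.
The clause (x43) is unit, so x43 = True.
Now (¬x43) is unsatisfied and unit — conflict.
That branch fails; take x22 = False instead.
The clause (x23) is unit, so x23 = True.
The clause (¬x13) is unit, so x13 = False.
The clause (¬x33) is unit, so x33 = False.
The clause (x32) is unit, so x32 = True.
The clause (¬x12) is unit, so x12 = False.
The clause (¬x42) is unit, so x42 = False.
The clause (x43) is unit, so x43 = True.
Now (¬x43) is unsatisfied and unit — conflict.
Either choice for x22 ends in contradiction.
Either choice for x11 ends in contradiction.
No assignment satisfies every clause.

Unsatisfiable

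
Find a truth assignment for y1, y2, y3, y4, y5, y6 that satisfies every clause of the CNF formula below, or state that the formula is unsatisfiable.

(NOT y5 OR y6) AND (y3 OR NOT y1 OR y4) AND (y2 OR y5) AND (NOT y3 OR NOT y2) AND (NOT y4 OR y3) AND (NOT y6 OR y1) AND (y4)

y1: true; y2: false; y3: true; y4: true; y5: true; y6: true

Unit clause (y4) forces y4 = true.
Unit clause (y3) forces y3 = true.
Unit clause (NOT y2) forces y2 = false.
Unit clause (y5) forces y5 = true.
Unit clause (y6) forces y6 = true.
Unit clause (y1) forces y1 = true.
This assignment satisfies each clause.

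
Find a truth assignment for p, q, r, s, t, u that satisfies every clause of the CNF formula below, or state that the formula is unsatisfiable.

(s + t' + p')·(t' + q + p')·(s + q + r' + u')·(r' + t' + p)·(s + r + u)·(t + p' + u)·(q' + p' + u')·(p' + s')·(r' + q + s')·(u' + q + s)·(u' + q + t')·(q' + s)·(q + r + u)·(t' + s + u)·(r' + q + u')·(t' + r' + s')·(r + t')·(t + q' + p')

p ↦ 0; q ↦ 1; r ↦ 0; s ↦ 1; t ↦ 0; u ↦ 1

Try p = 0.
Try r = 0.
Unit clause (t') forces t = 0.
Try s = 1.
Try q = 1.
All clauses hold; u can take either value.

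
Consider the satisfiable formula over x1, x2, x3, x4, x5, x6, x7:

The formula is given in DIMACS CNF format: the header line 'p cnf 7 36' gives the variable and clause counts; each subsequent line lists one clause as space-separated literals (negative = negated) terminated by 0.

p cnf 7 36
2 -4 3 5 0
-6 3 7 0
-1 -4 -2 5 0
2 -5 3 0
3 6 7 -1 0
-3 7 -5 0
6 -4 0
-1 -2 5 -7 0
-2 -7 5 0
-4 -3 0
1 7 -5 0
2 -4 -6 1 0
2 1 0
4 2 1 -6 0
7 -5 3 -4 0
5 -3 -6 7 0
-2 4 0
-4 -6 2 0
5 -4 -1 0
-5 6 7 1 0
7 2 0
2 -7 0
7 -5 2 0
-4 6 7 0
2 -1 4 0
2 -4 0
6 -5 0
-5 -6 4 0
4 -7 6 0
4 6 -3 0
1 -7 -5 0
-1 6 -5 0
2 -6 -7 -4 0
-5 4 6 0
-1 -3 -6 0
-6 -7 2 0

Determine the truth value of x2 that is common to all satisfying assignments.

Suppose x2 = False.
Unit clause (x1) forces x1 = True.
Unit clause (x7) forces x7 = True.
But (¬x7) is also a unit clause — contradiction.
So every satisfying assignment has x2 = True.

True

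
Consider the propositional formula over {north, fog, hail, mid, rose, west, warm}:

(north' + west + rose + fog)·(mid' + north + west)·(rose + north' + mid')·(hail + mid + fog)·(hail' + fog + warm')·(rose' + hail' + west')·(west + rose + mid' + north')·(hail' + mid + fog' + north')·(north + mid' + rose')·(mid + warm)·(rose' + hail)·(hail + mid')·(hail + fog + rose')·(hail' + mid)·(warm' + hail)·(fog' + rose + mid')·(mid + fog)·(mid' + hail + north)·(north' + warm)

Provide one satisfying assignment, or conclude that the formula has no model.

Try mid = 1.
The clause (hail) is unit, so hail = 1.
Try north = 1.
The clause (rose) is unit, so rose = 1.
The clause (west') is unit, so west = 0.
The clause (warm) is unit, so warm = 1.
The clause (fog) is unit, so fog = 1.
Every clause now holds.

north ↦ 1, fog ↦ 1, hail ↦ 1, mid ↦ 1, rose ↦ 1, west ↦ 0, warm ↦ 1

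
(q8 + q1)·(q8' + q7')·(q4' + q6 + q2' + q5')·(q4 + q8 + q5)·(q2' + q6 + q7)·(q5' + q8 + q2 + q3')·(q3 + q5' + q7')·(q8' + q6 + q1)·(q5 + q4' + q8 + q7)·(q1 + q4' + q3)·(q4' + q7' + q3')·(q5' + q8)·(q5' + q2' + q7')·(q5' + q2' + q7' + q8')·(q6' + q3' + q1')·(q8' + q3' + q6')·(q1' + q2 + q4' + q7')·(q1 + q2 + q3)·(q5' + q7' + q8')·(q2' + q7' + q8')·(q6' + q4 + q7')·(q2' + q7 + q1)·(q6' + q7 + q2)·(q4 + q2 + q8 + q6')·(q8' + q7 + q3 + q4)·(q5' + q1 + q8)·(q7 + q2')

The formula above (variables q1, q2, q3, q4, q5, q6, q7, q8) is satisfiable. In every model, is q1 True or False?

Suppose q1 = 0.
(q8) alone gives q8 = 1.
(q7') alone gives q7 = 0.
(q6) alone gives q6 = 1.
(q3') alone gives q3 = 0.
(q4') alone gives q4 = 0.
That conflicts with the unit clause (q4).
So every satisfying assignment has q1 = True.

True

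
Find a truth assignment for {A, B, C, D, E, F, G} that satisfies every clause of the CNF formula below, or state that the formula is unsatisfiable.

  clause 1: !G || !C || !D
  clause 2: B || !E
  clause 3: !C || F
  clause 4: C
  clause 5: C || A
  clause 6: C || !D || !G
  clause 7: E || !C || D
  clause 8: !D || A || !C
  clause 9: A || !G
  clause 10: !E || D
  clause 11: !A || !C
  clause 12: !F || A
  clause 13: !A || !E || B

UNSATISFIABLE

(C) alone gives C = true.
(F) alone gives F = true.
(!A) alone gives A = false.
Now (A) is unsatisfied and unit — conflict.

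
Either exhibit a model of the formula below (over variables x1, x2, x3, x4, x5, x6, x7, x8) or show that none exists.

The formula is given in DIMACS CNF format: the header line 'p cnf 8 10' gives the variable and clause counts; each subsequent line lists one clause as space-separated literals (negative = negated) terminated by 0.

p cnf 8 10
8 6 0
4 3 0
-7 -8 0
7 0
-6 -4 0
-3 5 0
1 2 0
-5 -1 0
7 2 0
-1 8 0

x1 ↦ False, x2 ↦ True, x3 ↦ True, x4 ↦ False, x5 ↦ True, x6 ↦ True, x7 ↦ True, x8 ↦ False

From the singleton clause (x7), x7 = True.
From the singleton clause (¬x8), x8 = False.
From the singleton clause (x6), x6 = True.
From the singleton clause (¬x4), x4 = False.
From the singleton clause (x3), x3 = True.
From the singleton clause (x5), x5 = True.
From the singleton clause (¬x1), x1 = False.
From the singleton clause (x2), x2 = True.
Every clause now holds.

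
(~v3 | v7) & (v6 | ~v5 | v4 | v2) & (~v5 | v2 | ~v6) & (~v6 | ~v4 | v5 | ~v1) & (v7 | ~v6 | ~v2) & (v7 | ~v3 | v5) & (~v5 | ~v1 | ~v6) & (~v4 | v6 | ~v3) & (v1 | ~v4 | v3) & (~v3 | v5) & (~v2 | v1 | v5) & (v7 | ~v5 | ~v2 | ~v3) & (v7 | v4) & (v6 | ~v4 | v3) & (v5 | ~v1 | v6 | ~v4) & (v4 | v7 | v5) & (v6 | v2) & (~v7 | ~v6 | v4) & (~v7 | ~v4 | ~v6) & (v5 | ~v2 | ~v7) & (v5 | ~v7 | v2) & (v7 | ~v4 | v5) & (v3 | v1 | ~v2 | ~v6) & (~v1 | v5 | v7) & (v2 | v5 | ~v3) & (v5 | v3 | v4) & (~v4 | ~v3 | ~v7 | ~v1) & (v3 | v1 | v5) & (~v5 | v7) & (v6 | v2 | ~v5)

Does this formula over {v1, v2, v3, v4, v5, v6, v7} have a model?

Suppose v3 = 0.
Suppose v1 = 0.
The clause (~v4) is unit, so v4 = 0.
The clause (v7) is unit, so v7 = 1.
The clause (~v6) is unit, so v6 = 0.
The clause (v2) is unit, so v2 = 1.
The clause (v5) is unit, so v5 = 1.
All clauses are satisfied.
A satisfying assignment: v1: 0; v2: 1; v3: 0; v4: 0; v5: 1; v6: 0; v7: 1.

Satisfiable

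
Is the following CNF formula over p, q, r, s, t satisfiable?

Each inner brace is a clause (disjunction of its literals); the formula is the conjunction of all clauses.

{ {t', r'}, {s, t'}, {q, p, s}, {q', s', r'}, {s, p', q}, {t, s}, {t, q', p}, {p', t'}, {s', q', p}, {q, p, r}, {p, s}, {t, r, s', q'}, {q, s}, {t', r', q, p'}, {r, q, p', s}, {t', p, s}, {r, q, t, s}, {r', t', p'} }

Yes

Try t = 0.
(s) alone gives s = 1.
Try q = 0.
Try p = 1.
All clauses hold; r can take either value.
A satisfying assignment: p=1,  q=0,  r=0,  s=1,  t=0.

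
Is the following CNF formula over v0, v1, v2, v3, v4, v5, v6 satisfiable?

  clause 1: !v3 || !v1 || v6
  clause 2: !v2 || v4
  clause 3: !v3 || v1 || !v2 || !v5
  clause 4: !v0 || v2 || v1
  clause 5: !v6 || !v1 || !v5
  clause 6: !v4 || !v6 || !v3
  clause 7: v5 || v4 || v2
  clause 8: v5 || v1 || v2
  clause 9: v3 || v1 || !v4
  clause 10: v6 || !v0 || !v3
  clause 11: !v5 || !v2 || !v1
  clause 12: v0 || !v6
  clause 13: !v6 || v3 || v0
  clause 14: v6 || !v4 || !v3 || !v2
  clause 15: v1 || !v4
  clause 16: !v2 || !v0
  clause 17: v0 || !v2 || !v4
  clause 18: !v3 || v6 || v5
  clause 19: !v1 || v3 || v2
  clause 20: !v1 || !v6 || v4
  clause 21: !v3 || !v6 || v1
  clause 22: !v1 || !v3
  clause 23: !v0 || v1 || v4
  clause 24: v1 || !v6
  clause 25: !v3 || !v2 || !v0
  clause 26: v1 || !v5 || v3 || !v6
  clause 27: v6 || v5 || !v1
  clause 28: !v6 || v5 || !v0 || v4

Try v2 = false.
Try v0 = false.
The clause (!v6) is unit, so v6 = false.
Try v3 = true.
The clause (!v1) is unit, so v1 = false.
The clause (v5) is unit, so v5 = true.
The clause (!v4) is unit, so v4 = false.
Every clause now holds.
A satisfying assignment: v0=false; v1=false; v2=false; v3=true; v4=false; v5=true; v6=false.

Yes, satisfiable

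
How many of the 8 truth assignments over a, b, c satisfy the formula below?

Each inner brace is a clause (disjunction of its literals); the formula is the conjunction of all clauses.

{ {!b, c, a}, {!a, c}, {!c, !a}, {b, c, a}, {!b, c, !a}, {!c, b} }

There are 2^3 = 8 truth assignments over (a, b, c).
Check each against the 6 clauses (columns in the order a, b, c):
  F F F  ✗ fails (b || c || a)
  F F T  ✗ fails (!c || b)
  F T F  ✗ fails (!b || c || a)
  F T T  ✓ satisfies all
  T F F  ✗ fails (!a || c)
  T F T  ✗ fails (!c || !a)
  T T F  ✗ fails (!a || c)
  T T T  ✗ fails (!c || !a)
1 of the 8 rows is a model.

1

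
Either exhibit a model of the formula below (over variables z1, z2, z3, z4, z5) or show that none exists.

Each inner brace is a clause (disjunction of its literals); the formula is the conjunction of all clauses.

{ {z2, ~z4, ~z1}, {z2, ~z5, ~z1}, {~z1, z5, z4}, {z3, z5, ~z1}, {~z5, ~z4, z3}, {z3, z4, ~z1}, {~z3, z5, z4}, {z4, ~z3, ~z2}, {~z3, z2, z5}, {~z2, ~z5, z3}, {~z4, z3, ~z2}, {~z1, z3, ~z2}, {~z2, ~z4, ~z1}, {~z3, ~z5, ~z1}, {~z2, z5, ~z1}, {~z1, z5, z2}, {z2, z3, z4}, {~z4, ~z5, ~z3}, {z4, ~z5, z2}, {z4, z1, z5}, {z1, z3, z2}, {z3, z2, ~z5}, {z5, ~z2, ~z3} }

UNSATISFIABLE

Branch on z2: set z2 = 1.
Branch on z4: set z4 = 1.
From the singleton clause (z3), z3 = 1.
From the singleton clause (~z1), z1 = 0.
From the singleton clause (~z5), z5 = 0.
But (z5) is also a unit clause — contradiction.
Backtrack on z4: now try z4 = 0.
From the singleton clause (~z3), z3 = 0.
From the singleton clause (~z1), z1 = 0.
From the singleton clause (~z5), z5 = 0.
But (z5) is also a unit clause — contradiction.
Neither z4 = 1 nor z4 = 0 works.
Backtrack on z2: now try z2 = 0.
Branch on z4: set z4 = 0.
From the singleton clause (z3), z3 = 1.
From the singleton clause (z5), z5 = 1.
But (~z5) is also a unit clause — contradiction.
Backtrack on z4: now try z4 = 1.
From the singleton clause (~z1), z1 = 0.
From the singleton clause (z3), z3 = 1.
From the singleton clause (z5), z5 = 1.
But (~z5) is also a unit clause — contradiction.
Neither z4 = 1 nor z4 = 0 works.
Neither z2 = 1 nor z2 = 0 works.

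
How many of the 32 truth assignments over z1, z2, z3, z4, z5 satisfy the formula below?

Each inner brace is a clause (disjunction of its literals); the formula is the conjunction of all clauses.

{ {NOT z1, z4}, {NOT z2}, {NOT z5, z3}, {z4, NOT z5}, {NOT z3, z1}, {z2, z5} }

There are 2^5 = 32 truth assignments over (z1, z2, z3, z4, z5).
Split on z5. With z5 = true, the clauses containing z5 are satisfied and NOT z5 drops from the rest; 1 of the 2^4 = 16 assignments to the other variables satisfy what remains.
With z5 = false, by the same count on the reduced clause set, 0 assignments work.
(One model: z1=T, z2=F, z3=T, z4=T, z5=T.)
Total: 1 + 0 = 1.

1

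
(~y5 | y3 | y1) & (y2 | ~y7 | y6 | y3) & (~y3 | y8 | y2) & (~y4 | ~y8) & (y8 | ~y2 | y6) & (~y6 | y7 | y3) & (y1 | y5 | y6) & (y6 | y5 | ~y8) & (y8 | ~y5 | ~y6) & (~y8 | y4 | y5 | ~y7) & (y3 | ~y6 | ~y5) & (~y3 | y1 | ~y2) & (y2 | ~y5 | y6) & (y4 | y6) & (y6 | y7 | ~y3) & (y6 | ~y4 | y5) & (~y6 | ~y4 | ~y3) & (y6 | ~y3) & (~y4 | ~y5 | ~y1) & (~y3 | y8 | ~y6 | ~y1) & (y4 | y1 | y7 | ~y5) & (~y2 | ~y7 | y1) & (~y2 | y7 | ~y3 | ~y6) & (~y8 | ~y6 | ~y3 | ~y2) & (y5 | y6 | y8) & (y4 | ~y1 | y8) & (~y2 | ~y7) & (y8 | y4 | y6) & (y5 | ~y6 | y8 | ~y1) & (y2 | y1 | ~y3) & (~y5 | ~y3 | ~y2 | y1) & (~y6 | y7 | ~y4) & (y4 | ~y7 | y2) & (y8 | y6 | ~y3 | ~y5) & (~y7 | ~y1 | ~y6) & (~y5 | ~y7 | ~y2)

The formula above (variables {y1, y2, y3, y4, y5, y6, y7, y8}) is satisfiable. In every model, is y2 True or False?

Suppose y2 = 1.
The clause (~y7) is unit, so y7 = 0.
Case y4 = 0:
The clause (y6) is unit, so y6 = 1.
The clause (y3) is unit, so y3 = 1.
But (~y3) is also a unit clause — contradiction.
Undo y4 and try y4 = 1.
The clause (~y8) is unit, so y8 = 0.
The clause (y6) is unit, so y6 = 1.
But (~y6) is also a unit clause — contradiction.
Both values of y4 lead to a conflict.
So every satisfying assignment has y2 = False.

False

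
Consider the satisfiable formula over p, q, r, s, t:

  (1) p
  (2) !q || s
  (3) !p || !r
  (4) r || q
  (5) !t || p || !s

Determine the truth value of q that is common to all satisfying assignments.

True

Suppose q = false.
Unit clause (p) forces p = true.
Unit clause (!r) forces r = false.
That conflicts with the unit clause (r).
So every satisfying assignment has q = True.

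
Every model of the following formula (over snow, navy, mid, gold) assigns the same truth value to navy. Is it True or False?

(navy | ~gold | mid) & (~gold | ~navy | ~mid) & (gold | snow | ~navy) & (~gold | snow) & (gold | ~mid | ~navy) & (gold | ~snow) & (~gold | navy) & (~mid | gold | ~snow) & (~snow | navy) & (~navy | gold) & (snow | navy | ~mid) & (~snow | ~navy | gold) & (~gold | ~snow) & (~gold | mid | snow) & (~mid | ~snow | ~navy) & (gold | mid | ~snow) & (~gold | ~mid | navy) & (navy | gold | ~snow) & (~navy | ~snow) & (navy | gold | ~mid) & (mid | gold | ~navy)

False

Suppose navy = 1.
Unit clause (gold) forces gold = 1.
Unit clause (~mid) forces mid = 0.
Unit clause (snow) forces snow = 1.
Now (~snow) is unsatisfied and unit — conflict.
So every satisfying assignment has navy = False.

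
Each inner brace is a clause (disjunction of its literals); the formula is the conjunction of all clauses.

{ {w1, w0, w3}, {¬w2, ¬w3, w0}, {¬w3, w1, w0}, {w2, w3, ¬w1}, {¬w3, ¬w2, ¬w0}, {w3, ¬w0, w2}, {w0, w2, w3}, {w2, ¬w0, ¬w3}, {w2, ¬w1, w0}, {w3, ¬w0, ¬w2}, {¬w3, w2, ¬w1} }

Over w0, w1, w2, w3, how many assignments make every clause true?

There are 2^4 = 16 truth assignments over (w0, w1, w2, w3).
Check each against the 11 clauses (columns in the order w0, w1, w2, w3):
  F F F F  ✗ fails (w1 ∨ w0 ∨ w3)
  F F F T  ✗ fails (¬w3 ∨ w1 ∨ w0)
  F F T F  ✗ fails (w1 ∨ w0 ∨ w3)
  F F T T  ✗ fails (¬w2 ∨ ¬w3 ∨ w0)
  F T F F  ✗ fails (w2 ∨ w3 ∨ ¬w1)
  F T F T  ✗ fails (w2 ∨ ¬w1 ∨ w0)
  F T T F  ✓ satisfies all
  F T T T  ✗ fails (¬w2 ∨ ¬w3 ∨ w0)
  T F F F  ✗ fails (w3 ∨ ¬w0 ∨ w2)
  T F F T  ✗ fails (w2 ∨ ¬w0 ∨ ¬w3)
  T F T F  ✗ fails (w3 ∨ ¬w0 ∨ ¬w2)
  T F T T  ✗ fails (¬w3 ∨ ¬w2 ∨ ¬w0)
  T T F F  ✗ fails (w2 ∨ w3 ∨ ¬w1)
  T T F T  ✗ fails (w2 ∨ ¬w0 ∨ ¬w3)
  T T T F  ✗ fails (w3 ∨ ¬w0 ∨ ¬w2)
  T T T T  ✗ fails (¬w3 ∨ ¬w2 ∨ ¬w0)
1 of the 16 rows is a model.

1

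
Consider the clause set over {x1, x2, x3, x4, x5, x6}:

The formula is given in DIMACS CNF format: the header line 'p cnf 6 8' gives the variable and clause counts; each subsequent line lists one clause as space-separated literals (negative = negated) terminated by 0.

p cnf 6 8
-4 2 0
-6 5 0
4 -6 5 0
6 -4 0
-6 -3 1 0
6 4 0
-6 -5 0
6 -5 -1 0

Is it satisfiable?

Branch on x4: set x4 = False.
From the singleton clause (x6), x6 = True.
From the singleton clause (x5), x5 = True.
Now (¬x5) is unsatisfied and unit — conflict.
That branch fails; take x4 = True instead.
From the singleton clause (x2), x2 = True.
From the singleton clause (x6), x6 = True.
From the singleton clause (x5), x5 = True.
Now (¬x5) is unsatisfied and unit — conflict.
Neither x4 = True nor x4 = False works.
No assignment satisfies every clause.

Unsatisfiable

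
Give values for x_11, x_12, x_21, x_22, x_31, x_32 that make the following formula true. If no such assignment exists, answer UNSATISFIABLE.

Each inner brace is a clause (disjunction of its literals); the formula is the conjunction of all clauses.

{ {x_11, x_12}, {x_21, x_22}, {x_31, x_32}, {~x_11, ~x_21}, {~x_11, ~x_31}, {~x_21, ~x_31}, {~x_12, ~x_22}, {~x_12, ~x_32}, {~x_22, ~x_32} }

UNSATISFIABLE

Case x_11 = 1:
The clause (~x_21) is unit, so x_21 = 0.
The clause (x_22) is unit, so x_22 = 1.
The clause (~x_31) is unit, so x_31 = 0.
The clause (x_32) is unit, so x_32 = 1.
Now (~x_32) is unsatisfied and unit — conflict.
Undo x_11 and try x_11 = 0.
The clause (x_12) is unit, so x_12 = 1.
The clause (~x_22) is unit, so x_22 = 0.
The clause (x_21) is unit, so x_21 = 1.
The clause (~x_31) is unit, so x_31 = 0.
The clause (x_32) is unit, so x_32 = 1.
Now (~x_32) is unsatisfied and unit — conflict.
Either choice for x_11 ends in contradiction.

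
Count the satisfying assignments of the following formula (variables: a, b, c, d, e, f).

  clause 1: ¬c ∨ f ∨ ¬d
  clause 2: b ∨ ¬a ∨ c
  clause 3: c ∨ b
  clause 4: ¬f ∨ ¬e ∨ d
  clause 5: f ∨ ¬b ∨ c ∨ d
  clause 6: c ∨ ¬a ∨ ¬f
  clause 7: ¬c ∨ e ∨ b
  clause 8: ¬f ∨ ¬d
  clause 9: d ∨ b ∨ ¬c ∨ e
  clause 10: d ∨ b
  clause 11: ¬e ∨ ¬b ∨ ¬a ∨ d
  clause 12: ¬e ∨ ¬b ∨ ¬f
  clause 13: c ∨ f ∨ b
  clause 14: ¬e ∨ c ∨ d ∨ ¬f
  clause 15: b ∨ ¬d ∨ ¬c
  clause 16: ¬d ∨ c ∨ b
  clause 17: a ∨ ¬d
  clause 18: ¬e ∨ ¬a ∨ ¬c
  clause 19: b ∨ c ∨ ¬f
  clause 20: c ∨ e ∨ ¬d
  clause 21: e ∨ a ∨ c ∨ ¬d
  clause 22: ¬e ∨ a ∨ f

6

There are 2^6 = 64 truth assignments over (a, b, c, d, e, f).
Split on e. With e = True, the clauses containing e are satisfied and ¬e drops from the rest; 1 of the 2^5 = 32 assignments to the other variables satisfy what remains.
With e = False, by the same count on the reduced clause set, 5 assignments work.
(One model: a=F, b=T, c=F, d=F, e=F, f=T.)
Total: 1 + 5 = 6.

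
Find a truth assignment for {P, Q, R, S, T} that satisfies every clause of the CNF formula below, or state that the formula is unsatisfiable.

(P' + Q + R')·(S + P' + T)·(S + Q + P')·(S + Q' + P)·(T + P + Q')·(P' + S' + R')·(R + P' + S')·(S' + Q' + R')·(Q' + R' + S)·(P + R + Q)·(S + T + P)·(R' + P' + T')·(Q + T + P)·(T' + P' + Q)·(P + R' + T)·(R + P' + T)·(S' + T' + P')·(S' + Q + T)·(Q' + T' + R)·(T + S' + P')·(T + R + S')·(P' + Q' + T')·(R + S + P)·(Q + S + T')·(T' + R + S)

P=0,  Q=0,  R=1,  S=1,  T=1

Suppose P = 0.
Suppose S = 1.
Suppose T = 1.
Suppose Q = 0.
(R) alone gives R = 1.
All clauses are satisfied.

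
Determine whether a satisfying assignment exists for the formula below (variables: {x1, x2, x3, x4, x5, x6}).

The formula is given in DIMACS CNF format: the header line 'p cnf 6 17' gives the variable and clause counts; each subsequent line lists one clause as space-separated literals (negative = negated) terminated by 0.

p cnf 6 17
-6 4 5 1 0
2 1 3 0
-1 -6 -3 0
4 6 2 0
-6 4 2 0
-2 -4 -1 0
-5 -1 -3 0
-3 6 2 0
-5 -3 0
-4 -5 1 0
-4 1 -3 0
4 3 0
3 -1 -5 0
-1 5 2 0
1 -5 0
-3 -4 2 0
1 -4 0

Yes, satisfiable

Suppose x5 = False.
Suppose x4 = False.
Unit clause (x3) forces x3 = True.
Suppose x6 = False.
Unit clause (x2) forces x2 = True.
All clauses hold; x1 can take either value.
A satisfying assignment: x1: False,  x2: True,  x3: True,  x4: False,  x5: False,  x6: False.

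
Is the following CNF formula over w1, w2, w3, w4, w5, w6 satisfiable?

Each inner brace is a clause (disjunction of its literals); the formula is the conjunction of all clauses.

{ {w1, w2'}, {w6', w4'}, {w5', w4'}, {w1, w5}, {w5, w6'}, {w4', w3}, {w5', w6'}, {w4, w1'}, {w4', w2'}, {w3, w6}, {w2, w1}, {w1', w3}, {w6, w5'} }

Suppose w1 = 1.
The clause (w4) is unit, so w4 = 1.
The clause (w6') is unit, so w6 = 0.
The clause (w5') is unit, so w5 = 0.
The clause (w3) is unit, so w3 = 1.
The clause (w2') is unit, so w2 = 0.
This assignment satisfies each clause.
A satisfying assignment: w1: 1; w2: 0; w3: 1; w4: 1; w5: 0; w6: 0.

Satisfiable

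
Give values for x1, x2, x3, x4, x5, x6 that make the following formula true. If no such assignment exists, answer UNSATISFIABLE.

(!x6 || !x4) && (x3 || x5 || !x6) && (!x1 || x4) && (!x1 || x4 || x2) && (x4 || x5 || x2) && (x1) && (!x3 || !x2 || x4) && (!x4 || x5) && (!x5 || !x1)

UNSATISFIABLE

(x1) alone gives x1 = true.
(x4) alone gives x4 = true.
(!x6) alone gives x6 = false.
(x5) alone gives x5 = true.
Now (!x5) is unsatisfied and unit — conflict.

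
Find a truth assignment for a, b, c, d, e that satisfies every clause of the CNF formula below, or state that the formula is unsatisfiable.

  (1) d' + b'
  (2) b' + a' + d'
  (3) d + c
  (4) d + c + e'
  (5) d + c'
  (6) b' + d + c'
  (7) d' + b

Case d = 0:
(c) alone gives c = 1.
Now (c') is unsatisfied and unit — conflict.
That branch fails; take d = 1 instead.
(b') alone gives b = 0.
Now (b) is unsatisfied and unit — conflict.
Both values of d lead to a conflict.

UNSATISFIABLE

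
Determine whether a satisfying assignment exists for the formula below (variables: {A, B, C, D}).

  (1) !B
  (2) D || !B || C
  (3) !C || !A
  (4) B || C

(!B) alone gives B = false.
(C) alone gives C = true.
(!A) alone gives A = false.
All clauses hold; D can take either value.
A satisfying assignment: A=false; B=false; C=true; D=true.

Yes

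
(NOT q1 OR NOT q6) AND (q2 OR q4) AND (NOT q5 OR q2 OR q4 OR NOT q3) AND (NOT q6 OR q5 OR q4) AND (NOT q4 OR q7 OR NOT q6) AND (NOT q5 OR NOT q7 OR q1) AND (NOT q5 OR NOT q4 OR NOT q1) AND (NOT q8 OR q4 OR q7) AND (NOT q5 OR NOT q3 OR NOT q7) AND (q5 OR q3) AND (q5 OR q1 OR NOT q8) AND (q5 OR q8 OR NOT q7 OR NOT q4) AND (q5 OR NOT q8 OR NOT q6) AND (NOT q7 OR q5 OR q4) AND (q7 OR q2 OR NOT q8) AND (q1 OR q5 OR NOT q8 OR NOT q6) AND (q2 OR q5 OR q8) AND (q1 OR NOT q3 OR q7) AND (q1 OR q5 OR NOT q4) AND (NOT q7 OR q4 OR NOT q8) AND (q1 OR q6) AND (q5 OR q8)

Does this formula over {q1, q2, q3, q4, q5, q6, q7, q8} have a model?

Branch on q1: set q1 = true.
Unit clause (NOT q6) forces q6 = false.
Branch on q2: set q2 = true.
Branch on q5: set q5 = false.
Unit clause (q3) forces q3 = true.
Unit clause (q8) forces q8 = true.
Branch on q4: set q4 = true.
No clause remains; q7 is free.
A satisfying assignment: q1: true,  q2: true,  q3: true,  q4: true,  q5: false,  q6: false,  q7: false,  q8: true.

Satisfiable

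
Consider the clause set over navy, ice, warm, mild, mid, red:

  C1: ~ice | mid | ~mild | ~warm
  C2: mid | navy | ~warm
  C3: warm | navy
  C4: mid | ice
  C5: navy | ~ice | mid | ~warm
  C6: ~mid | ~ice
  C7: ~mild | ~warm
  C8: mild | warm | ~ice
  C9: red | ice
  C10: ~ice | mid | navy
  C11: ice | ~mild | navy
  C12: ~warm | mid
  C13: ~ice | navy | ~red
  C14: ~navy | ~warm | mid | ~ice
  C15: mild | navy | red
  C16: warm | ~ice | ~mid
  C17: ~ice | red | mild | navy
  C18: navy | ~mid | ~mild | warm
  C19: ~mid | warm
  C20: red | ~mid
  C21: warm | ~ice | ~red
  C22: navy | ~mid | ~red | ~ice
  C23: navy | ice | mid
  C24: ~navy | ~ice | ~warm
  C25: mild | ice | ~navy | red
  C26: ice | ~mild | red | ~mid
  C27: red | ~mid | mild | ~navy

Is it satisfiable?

Yes

Try warm = 1.
(~mild) alone gives mild = 0.
(mid) alone gives mid = 1.
(~ice) alone gives ice = 0.
(red) alone gives red = 1.
All clauses hold; navy can take either value.
A satisfying assignment: navy ↦ 1,  ice ↦ 0,  warm ↦ 1,  mild ↦ 0,  mid ↦ 1,  red ↦ 1.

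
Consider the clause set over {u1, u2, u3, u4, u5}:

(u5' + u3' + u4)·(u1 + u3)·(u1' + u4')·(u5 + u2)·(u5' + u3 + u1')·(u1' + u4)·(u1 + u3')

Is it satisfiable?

Case u1 = 1:
(u4') alone gives u4 = 0.
Now (u4) is unsatisfied and unit — conflict.
Undo u1 and try u1 = 0.
(u3) alone gives u3 = 1.
Now (u3') is unsatisfied and unit — conflict.
Both values of u1 lead to a conflict.
No assignment satisfies every clause.

Unsatisfiable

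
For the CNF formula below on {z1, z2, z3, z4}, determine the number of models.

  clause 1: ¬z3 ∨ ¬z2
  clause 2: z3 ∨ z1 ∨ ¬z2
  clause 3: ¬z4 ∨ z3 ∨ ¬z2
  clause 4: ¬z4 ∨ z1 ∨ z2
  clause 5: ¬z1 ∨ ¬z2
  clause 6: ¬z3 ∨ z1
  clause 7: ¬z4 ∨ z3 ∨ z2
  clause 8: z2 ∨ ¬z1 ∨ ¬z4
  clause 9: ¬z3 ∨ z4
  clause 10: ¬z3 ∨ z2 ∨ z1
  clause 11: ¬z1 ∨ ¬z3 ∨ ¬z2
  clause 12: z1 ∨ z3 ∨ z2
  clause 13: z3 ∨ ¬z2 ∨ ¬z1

1

There are 2^4 = 16 truth assignments over (z1, z2, z3, z4).
Check each against the 13 clauses (columns in the order z1, z2, z3, z4):
  F F F F  ✗ fails (z1 ∨ z3 ∨ z2)
  F F F T  ✗ fails (¬z4 ∨ z1 ∨ z2)
  F F T F  ✗ fails (¬z3 ∨ z1)
  F F T T  ✗ fails (¬z4 ∨ z1 ∨ z2)
  F T F F  ✗ fails (z3 ∨ z1 ∨ ¬z2)
  F T F T  ✗ fails (z3 ∨ z1 ∨ ¬z2)
  F T T F  ✗ fails (¬z3 ∨ ¬z2)
  F T T T  ✗ fails (¬z3 ∨ ¬z2)
  T F F F  ✓ satisfies all
  T F F T  ✗ fails (¬z4 ∨ z3 ∨ z2)
  T F T F  ✗ fails (¬z3 ∨ z4)
  T F T T  ✗ fails (z2 ∨ ¬z1 ∨ ¬z4)
  T T F F  ✗ fails (¬z1 ∨ ¬z2)
  T T F T  ✗ fails (¬z4 ∨ z3 ∨ ¬z2)
  T T T F  ✗ fails (¬z3 ∨ ¬z2)
  T T T T  ✗ fails (¬z3 ∨ ¬z2)
1 of the 16 rows is a model.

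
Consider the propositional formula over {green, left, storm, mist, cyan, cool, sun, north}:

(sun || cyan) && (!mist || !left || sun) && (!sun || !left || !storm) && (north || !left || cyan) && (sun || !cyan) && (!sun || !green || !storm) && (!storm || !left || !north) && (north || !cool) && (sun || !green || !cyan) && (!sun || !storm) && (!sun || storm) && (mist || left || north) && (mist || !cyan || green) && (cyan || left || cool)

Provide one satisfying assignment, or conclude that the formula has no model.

UNSATISFIABLE

Suppose sun = true.
(!storm) alone gives storm = false.
Now (storm) is unsatisfied and unit — conflict.
Undo sun and try sun = false.
(cyan) alone gives cyan = true.
Now (!cyan) is unsatisfied and unit — conflict.
Either choice for sun ends in contradiction.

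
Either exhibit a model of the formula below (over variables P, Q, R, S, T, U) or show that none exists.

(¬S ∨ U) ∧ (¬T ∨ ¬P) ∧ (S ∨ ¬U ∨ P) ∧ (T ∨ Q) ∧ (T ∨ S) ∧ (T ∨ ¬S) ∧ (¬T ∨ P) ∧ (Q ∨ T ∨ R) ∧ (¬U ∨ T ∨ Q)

UNSATISFIABLE

Branch on S: set S = False.
From the singleton clause (T), T = True.
From the singleton clause (¬P), P = False.
That conflicts with the unit clause (P).
Undo S and try S = True.
From the singleton clause (U), U = True.
From the singleton clause (T), T = True.
From the singleton clause (¬P), P = False.
That conflicts with the unit clause (P).
Neither S = True nor S = False works.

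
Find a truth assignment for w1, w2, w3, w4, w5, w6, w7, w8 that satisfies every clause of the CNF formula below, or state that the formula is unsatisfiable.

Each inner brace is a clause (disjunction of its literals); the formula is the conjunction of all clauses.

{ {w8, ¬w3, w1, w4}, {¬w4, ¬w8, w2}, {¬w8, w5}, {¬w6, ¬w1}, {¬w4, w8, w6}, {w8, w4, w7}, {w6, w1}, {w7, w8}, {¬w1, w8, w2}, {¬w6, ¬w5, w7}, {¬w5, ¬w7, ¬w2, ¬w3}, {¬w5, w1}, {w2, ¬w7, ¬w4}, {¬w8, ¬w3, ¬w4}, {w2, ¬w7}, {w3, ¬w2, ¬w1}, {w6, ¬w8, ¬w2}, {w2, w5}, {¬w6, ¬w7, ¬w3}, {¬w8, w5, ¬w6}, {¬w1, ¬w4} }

w1: False; w2: True; w3: False; w4: False; w5: False; w6: True; w7: True; w8: False

Case w8 = False:
The clause (w7) is unit, so w7 = True.
The clause (w2) is unit, so w2 = True.
Case w6 = True:
The clause (¬w1) is unit, so w1 = False.
The clause (¬w5) is unit, so w5 = False.
The clause (¬w3) is unit, so w3 = False.
Every clause is now satisfied; w4 is unconstrained.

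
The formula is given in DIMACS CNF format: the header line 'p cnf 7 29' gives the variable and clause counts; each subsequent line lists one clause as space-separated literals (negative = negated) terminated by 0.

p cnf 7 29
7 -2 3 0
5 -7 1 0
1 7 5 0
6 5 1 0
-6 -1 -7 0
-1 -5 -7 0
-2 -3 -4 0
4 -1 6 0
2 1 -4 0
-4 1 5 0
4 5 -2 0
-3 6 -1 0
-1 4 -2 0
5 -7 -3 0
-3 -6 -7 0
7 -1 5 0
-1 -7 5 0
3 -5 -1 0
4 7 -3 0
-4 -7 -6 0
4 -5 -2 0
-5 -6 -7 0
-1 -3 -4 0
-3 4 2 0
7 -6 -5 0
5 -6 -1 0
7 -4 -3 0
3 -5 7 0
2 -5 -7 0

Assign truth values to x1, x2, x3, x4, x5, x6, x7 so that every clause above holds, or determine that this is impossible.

x1: False, x2: True, x3: False, x4: True, x5: True, x6: False, x7: True

Case x7 = True:
Case x5 = True:
The clause (¬x1) is unit, so x1 = False.
The clause (¬x6) is unit, so x6 = False.
The clause (x2) is unit, so x2 = True.
The clause (x4) is unit, so x4 = True.
The clause (¬x3) is unit, so x3 = False.
All clauses are satisfied.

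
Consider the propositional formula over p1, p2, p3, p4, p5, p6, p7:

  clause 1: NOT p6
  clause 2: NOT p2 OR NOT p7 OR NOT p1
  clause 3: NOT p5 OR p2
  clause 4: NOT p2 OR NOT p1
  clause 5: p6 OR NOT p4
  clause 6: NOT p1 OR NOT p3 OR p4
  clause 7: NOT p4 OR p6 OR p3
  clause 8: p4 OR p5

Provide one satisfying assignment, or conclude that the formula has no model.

p1 ↦ false; p2 ↦ true; p3 ↦ true; p4 ↦ false; p5 ↦ true; p6 ↦ false; p7 ↦ false

(NOT p6) alone gives p6 = false.
(NOT p4) alone gives p4 = false.
(p5) alone gives p5 = true.
(p2) alone gives p2 = true.
(NOT p1) alone gives p1 = false.
All clauses hold; p3, p7 can take either value.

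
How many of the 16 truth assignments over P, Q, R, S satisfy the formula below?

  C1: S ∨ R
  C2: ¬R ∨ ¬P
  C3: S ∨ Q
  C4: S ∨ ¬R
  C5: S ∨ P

6

There are 2^4 = 16 truth assignments over (P, Q, R, S).
Check each against the 5 clauses (columns in the order P, Q, R, S):
  F F F F  ✗ fails (S ∨ R)
  F F F T  ✓ satisfies all
  F F T F  ✗ fails (S ∨ Q)
  F F T T  ✓ satisfies all
  F T F F  ✗ fails (S ∨ R)
  F T F T  ✓ satisfies all
  F T T F  ✗ fails (S ∨ ¬R)
  F T T T  ✓ satisfies all
  T F F F  ✗ fails (S ∨ R)
  T F F T  ✓ satisfies all
  T F T F  ✗ fails (¬R ∨ ¬P)
  T F T T  ✗ fails (¬R ∨ ¬P)
  T T F F  ✗ fails (S ∨ R)
  T T F T  ✓ satisfies all
  T T T F  ✗ fails (¬R ∨ ¬P)
  T T T T  ✗ fails (¬R ∨ ¬P)
6 of the 16 rows are models.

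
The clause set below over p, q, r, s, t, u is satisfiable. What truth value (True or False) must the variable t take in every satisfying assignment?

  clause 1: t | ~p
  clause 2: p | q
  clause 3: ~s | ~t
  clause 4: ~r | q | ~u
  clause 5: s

Suppose t = 1.
(~s) alone gives s = 0.
Now (s) is unsatisfied and unit — conflict.
So every satisfying assignment has t = False.

False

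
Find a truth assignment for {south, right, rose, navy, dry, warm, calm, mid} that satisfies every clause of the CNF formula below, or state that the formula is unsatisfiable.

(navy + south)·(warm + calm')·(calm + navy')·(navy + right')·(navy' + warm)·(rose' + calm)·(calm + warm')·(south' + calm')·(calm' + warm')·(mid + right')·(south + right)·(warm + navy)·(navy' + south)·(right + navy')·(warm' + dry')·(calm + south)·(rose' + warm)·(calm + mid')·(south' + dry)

UNSATISFIABLE

Try navy = 1.
From the singleton clause (calm), calm = 1.
From the singleton clause (warm), warm = 1.
Now (warm') is unsatisfied and unit — conflict.
So navy must be the other value — set navy = 0.
From the singleton clause (south), south = 1.
From the singleton clause (right'), right = 0.
From the singleton clause (calm'), calm = 0.
From the singleton clause (rose'), rose = 0.
From the singleton clause (warm'), warm = 0.
Now (warm) is unsatisfied and unit — conflict.
Neither navy = 1 nor navy = 0 works.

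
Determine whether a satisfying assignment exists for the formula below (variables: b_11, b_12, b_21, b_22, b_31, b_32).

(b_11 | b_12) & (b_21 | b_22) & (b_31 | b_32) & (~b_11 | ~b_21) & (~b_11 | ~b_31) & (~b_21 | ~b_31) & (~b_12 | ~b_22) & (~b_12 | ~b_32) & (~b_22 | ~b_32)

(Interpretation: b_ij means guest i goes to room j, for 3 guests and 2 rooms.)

No, unsatisfiable

Suppose b_11 = 1.
From the singleton clause (~b_21), b_21 = 0.
From the singleton clause (b_22), b_22 = 1.
From the singleton clause (~b_31), b_31 = 0.
From the singleton clause (b_32), b_32 = 1.
But (~b_32) is also a unit clause — contradiction.
Undo b_11 and try b_11 = 0.
From the singleton clause (b_12), b_12 = 1.
From the singleton clause (~b_22), b_22 = 0.
From the singleton clause (b_21), b_21 = 1.
From the singleton clause (~b_31), b_31 = 0.
From the singleton clause (b_32), b_32 = 1.
But (~b_32) is also a unit clause — contradiction.
Both values of b_11 lead to a conflict.
No assignment satisfies every clause.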